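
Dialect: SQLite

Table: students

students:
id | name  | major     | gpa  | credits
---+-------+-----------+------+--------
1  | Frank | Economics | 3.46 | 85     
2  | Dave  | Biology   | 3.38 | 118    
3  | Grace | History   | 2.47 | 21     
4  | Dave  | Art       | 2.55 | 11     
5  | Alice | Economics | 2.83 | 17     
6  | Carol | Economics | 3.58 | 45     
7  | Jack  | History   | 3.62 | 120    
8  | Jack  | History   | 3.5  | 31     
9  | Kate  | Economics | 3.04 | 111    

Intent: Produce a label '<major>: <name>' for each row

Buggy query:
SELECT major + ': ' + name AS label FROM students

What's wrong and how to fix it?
Bug: SQLite uses || for string concatenation; + coerces text to numbers (yielding 0)

Fix: Replace + with || to concatenate text

Corrected query:
SELECT major || ': ' || name AS label FROM students

Result:
label           
----------------
Economics: Frank
Biology: Dave   
History: Grace  
Art: Dave       
Economics: Alice
Economics: Carol
History: Jack   
History: Jack   
Economics: Kate 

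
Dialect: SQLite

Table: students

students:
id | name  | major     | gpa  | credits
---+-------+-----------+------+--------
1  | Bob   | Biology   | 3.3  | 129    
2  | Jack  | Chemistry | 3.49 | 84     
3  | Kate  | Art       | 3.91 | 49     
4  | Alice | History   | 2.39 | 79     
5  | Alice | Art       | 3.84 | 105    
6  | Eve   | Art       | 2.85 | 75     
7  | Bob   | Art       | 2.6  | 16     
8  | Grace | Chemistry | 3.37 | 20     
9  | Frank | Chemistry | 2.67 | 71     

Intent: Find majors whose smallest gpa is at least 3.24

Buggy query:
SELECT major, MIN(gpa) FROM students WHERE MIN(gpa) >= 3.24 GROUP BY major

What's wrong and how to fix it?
Bug: MIN() in WHERE is a misuse of aggregate

Fix: Replace WHERE with HAVING after the GROUP BY

Corrected query:
SELECT major, MIN(gpa) FROM students GROUP BY major HAVING MIN(gpa) >= 3.24

Result:
major   | MIN(gpa)
--------+---------
Biology | 3.3     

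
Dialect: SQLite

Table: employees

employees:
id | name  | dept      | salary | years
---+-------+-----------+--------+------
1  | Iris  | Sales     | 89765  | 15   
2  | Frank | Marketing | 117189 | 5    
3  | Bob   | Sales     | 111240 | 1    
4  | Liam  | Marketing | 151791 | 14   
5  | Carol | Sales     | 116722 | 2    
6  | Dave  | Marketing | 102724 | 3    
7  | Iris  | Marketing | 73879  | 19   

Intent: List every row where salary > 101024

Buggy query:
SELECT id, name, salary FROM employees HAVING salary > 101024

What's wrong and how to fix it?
Bug: This is a non-aggregate query (no GROUP BY, no aggregates), so in SQLite the HAVING clause is invalid here; a row-level condition belongs in WHERE

Fix: Replace HAVING with WHERE since the condition applies to individual rows

Corrected query:
SELECT id, name, salary FROM employees WHERE salary > 101024

Result:
id | name  | salary
---+-------+-------
2  | Frank | 117189
3  | Bob   | 111240
4  | Liam  | 151791
5  | Carol | 116722
6  | Dave  | 102724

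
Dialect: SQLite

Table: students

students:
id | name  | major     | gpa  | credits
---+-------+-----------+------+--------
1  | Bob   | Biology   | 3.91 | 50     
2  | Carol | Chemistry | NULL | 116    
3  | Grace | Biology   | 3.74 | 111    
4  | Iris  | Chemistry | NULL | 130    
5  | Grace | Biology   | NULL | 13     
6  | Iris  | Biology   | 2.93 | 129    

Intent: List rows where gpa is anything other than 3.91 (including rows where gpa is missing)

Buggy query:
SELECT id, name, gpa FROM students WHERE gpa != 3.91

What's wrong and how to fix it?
Bug: Inequality against NULL is unknown, not true; rows with NULL are dropped

Fix: Add an explicit OR gpa IS NULL to include the missing-value rows

Corrected query:
SELECT id, name, gpa FROM students WHERE gpa != 3.91 OR gpa IS NULL

Result:
id | name  | gpa 
---+-------+-----
2  | Carol | NULL
3  | Grace | 3.74
4  | Iris  | NULL
5  | Grace | NULL
6  | Iris  | 2.93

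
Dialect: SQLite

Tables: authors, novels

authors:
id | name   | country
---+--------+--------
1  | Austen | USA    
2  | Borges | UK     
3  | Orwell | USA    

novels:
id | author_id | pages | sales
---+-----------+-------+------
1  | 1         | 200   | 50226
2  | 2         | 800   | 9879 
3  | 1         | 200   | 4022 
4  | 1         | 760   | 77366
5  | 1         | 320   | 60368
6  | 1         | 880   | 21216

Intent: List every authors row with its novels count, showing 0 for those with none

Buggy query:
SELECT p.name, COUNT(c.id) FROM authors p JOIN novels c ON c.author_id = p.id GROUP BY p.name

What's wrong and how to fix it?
Bug: An inner join excludes parents with zero children

Fix: Switch to LEFT JOIN to retain unmatched parent rows

Corrected query:
SELECT p.name, COUNT(c.id) FROM authors p LEFT JOIN novels c ON c.author_id = p.id GROUP BY p.name

Result:
name   | COUNT(c.id)
-------+------------
Austen | 5          
Borges | 1          
Orwell | 0          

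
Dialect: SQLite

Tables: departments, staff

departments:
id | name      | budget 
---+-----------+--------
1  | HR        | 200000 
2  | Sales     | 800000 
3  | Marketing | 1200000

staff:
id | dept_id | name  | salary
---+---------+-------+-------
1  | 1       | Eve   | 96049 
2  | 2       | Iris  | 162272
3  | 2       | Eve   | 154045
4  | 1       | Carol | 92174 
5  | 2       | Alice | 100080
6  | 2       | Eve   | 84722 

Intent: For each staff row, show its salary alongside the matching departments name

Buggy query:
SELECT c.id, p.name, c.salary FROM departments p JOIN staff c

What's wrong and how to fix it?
Bug: JOIN with no ON clause produces a cartesian product; every staff row pairs with every departments row

Fix: Add ON c.dept_id = p.id to the JOIN

Corrected query:
SELECT c.id, p.name, c.salary FROM departments p JOIN staff c ON c.dept_id = p.id

Result:
id | name  | salary
---+-------+-------
1  | HR    | 96049 
2  | Sales | 162272
3  | Sales | 154045
4  | HR    | 92174 
5  | Sales | 100080
6  | Sales | 84722 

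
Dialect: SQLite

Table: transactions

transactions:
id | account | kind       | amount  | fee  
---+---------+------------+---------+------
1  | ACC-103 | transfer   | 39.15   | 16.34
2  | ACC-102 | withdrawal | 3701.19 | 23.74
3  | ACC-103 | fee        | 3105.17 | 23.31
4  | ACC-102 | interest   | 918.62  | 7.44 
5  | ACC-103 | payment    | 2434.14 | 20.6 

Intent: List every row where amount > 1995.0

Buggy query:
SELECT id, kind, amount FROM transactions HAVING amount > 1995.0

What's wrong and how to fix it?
Bug: This is a non-aggregate query (no GROUP BY, no aggregates), so in SQLite the HAVING clause is invalid here; a row-level condition belongs in WHERE

Fix: Replace HAVING with WHERE since the condition applies to individual rows

Corrected query:
SELECT id, kind, amount FROM transactions WHERE amount > 1995.0

Result:
id | kind       | amount 
---+------------+--------
2  | withdrawal | 3701.19
3  | fee        | 3105.17
5  | payment    | 2434.14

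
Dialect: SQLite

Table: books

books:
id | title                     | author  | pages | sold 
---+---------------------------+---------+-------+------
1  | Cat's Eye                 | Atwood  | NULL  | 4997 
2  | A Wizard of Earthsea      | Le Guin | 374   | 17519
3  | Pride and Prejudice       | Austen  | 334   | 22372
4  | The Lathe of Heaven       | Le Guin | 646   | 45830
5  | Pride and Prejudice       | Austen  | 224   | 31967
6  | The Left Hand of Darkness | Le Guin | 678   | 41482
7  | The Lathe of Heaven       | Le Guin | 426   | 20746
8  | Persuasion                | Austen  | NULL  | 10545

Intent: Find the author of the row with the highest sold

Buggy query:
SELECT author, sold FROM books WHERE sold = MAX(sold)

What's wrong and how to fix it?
Bug: MAX(sold) is an aggregate and cannot be used directly in WHERE

Fix: Wrap MAX in a scalar subquery so WHERE compares against a single value

Corrected query:
SELECT author, sold FROM books WHERE sold = (SELECT MAX(sold) FROM books)

Result:
author  | sold 
--------+------
Le Guin | 45830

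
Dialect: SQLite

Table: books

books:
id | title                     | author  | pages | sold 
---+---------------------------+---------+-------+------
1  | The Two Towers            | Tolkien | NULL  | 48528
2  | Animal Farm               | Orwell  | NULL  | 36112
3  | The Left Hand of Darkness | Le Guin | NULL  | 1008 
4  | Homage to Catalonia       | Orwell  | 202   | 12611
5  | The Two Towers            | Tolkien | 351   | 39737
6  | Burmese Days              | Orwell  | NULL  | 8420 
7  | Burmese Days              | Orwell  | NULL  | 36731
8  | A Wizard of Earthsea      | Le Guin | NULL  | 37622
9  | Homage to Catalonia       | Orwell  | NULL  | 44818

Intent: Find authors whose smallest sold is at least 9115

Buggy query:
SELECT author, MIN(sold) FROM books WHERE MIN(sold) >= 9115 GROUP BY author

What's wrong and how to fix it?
Bug: MIN() in WHERE is a misuse of aggregate

Fix: Use HAVING for the per-group MIN condition

Corrected query:
SELECT author, MIN(sold) FROM books GROUP BY author HAVING MIN(sold) >= 9115

Result:
author  | MIN(sold)
--------+----------
Tolkien | 39737    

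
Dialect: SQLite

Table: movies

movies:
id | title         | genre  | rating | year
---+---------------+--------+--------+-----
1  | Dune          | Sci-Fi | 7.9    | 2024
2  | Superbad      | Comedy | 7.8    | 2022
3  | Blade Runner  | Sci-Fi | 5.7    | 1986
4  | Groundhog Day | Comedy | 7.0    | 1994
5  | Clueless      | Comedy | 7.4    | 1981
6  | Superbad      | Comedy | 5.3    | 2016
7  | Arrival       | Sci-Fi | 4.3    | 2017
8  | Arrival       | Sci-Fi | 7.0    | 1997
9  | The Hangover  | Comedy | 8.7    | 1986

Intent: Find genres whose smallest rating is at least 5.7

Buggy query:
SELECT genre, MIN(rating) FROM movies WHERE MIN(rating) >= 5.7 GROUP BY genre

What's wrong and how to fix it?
Bug: Aggregates like MIN are computed per group after WHERE runs

Fix: Replace WHERE with HAVING after the GROUP BY

Corrected query:
SELECT genre, MIN(rating) FROM movies GROUP BY genre HAVING MIN(rating) >= 5.7

Result:
(no rows)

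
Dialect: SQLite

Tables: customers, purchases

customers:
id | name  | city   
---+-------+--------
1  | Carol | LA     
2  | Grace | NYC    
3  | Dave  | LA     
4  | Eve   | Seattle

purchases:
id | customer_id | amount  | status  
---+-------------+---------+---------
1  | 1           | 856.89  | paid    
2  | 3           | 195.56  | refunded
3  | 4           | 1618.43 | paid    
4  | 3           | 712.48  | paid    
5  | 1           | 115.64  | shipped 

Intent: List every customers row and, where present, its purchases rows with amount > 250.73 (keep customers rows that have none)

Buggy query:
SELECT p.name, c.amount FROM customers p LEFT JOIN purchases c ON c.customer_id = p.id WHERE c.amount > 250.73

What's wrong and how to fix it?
Bug: A WHERE condition on the right-hand table after LEFT JOIN drops unmatched parents

Fix: Put 'c.amount > 250.73' in the JOIN's ON clause instead of WHERE

Corrected query:
SELECT p.name, c.amount FROM customers p LEFT JOIN purchases c ON c.customer_id = p.id AND c.amount > 250.73

Result:
name  | amount 
------+--------
Carol | 856.89 
Grace | NULL   
Dave  | 712.48 
Eve   | 1618.43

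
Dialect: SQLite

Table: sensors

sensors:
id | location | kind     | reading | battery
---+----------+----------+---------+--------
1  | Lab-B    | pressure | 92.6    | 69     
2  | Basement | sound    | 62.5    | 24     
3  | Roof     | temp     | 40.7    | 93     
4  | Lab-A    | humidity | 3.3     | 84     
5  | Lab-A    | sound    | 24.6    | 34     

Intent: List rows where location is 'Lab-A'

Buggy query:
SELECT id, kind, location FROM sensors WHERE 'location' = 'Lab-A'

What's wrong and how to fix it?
Bug: Single quotes denote string literals in SQL; the column name is being compared as a constant string

Fix: Remove the quotes around the column name (or use double quotes for an identifier)

Corrected query:
SELECT id, kind, location FROM sensors WHERE location = 'Lab-A'

Result:
id | kind     | location
---+----------+---------
4  | humidity | Lab-A   
5  | sound    | Lab-A   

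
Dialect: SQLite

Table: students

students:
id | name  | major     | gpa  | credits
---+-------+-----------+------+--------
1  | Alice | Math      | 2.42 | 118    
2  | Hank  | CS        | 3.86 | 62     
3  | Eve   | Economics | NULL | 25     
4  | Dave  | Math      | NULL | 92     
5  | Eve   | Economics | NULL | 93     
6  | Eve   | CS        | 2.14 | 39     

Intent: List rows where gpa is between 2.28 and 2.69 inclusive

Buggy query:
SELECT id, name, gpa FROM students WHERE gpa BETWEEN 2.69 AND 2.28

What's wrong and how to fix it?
Bug: BETWEEN expects the lower bound first; with 2.69 AND 2.28 the range is empty

Fix: Swap the bounds so the smaller value comes first

Corrected query:
SELECT id, name, gpa FROM students WHERE gpa BETWEEN 2.28 AND 2.69

Result:
id | name  | gpa 
---+-------+-----
1  | Alice | 2.42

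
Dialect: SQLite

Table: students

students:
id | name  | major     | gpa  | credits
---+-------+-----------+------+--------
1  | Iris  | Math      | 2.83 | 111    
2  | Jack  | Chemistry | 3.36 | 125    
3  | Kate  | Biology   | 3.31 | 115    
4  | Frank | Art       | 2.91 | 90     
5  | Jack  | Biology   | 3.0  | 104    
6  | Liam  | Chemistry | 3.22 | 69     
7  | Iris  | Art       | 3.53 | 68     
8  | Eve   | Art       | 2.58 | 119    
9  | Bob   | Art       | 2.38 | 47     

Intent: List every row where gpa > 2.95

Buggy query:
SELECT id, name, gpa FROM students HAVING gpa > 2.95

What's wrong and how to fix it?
Bug: This is a non-aggregate query (no GROUP BY, no aggregates), so in SQLite the HAVING clause is invalid here; a row-level condition belongs in WHERE

Fix: Use WHERE for row-level filtering

Corrected query:
SELECT id, name, gpa FROM students WHERE gpa > 2.95

Result:
id | name | gpa 
---+------+-----
2  | Jack | 3.36
3  | Kate | 3.31
5  | Jack | 3   
6  | Liam | 3.22
7  | Iris | 3.53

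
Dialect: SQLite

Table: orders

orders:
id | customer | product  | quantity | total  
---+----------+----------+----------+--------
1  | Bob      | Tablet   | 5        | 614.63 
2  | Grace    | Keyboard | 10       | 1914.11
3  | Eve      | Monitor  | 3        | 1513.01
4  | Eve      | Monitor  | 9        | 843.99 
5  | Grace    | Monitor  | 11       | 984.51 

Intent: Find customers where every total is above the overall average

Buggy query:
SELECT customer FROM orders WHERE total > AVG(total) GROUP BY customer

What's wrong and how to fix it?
Bug: AVG() is an aggregate; it can't sit directly in WHERE

Fix: Use a subquery for AVG and a HAVING MIN(...) filter so the condition holds for every row in the group

Corrected query:
SELECT customer FROM orders GROUP BY customer HAVING MIN(total) > (SELECT AVG(total) FROM orders)

Result:
(no rows)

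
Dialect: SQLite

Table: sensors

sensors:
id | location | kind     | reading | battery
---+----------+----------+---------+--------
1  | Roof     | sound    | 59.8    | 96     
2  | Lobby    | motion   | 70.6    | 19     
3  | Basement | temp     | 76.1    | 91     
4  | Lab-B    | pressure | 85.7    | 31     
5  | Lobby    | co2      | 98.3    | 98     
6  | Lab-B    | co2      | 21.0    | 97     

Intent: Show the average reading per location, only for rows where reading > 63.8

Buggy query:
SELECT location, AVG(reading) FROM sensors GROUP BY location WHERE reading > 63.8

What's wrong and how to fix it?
Bug: WHERE cannot follow GROUP BY

Fix: Place WHERE between FROM and GROUP BY

Corrected query:
SELECT location, AVG(reading) FROM sensors WHERE reading > 63.8 GROUP BY location

Result:
location | AVG(reading)
---------+-------------
Basement | 76.1        
Lab-B    | 85.7        
Lobby    | 84.45       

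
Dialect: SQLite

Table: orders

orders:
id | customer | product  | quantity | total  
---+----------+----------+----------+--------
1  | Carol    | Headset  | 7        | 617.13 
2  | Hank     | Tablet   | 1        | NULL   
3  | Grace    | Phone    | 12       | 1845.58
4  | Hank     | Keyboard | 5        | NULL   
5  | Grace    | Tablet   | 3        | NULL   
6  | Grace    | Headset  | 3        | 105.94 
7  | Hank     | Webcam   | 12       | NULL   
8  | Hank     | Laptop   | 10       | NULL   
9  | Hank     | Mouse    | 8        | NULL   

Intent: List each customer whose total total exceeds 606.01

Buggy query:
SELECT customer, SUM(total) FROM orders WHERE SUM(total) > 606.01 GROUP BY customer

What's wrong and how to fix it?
Bug: WHERE runs before GROUP BY, so aggregates aren't available there

Fix: Move the aggregate condition to a HAVING clause

Corrected query:
SELECT customer, SUM(total) FROM orders GROUP BY customer HAVING SUM(total) > 606.01

Result:
customer | SUM(total)
---------+-----------
Carol    | 617.13    
Grace    | 1951.52   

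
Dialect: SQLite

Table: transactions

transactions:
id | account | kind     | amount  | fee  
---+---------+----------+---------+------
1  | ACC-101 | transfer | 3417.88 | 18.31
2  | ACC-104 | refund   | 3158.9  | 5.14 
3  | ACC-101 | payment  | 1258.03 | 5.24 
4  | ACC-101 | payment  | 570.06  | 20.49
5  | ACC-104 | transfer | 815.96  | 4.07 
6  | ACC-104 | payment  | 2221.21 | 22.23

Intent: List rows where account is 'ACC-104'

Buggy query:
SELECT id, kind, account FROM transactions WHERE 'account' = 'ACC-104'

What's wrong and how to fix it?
Bug: 'account' in single quotes is a string literal, not the column; the comparison is literal-vs-literal and never true

Fix: Reference the column as account without single quotes

Corrected query:
SELECT id, kind, account FROM transactions WHERE account = 'ACC-104'

Result:
id | kind     | account
---+----------+--------
2  | refund   | ACC-104
5  | transfer | ACC-104
6  | payment  | ACC-104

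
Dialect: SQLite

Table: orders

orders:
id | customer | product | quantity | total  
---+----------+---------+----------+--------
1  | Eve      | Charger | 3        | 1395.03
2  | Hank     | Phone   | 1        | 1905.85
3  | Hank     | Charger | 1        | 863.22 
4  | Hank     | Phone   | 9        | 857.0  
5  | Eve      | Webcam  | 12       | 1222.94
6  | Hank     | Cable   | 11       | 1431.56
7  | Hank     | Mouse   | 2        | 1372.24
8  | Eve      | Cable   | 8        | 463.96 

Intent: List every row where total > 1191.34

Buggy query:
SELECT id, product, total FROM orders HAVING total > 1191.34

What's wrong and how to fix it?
Bug: This is a non-aggregate query (no GROUP BY, no aggregates), so in SQLite the HAVING clause is invalid here; a row-level condition belongs in WHERE

Fix: Replace HAVING with WHERE since the condition applies to individual rows

Corrected query:
SELECT id, product, total FROM orders WHERE total > 1191.34

Result:
id | product | total  
---+---------+--------
1  | Charger | 1395.03
2  | Phone   | 1905.85
5  | Webcam  | 1222.94
6  | Cable   | 1431.56
7  | Mouse   | 1372.24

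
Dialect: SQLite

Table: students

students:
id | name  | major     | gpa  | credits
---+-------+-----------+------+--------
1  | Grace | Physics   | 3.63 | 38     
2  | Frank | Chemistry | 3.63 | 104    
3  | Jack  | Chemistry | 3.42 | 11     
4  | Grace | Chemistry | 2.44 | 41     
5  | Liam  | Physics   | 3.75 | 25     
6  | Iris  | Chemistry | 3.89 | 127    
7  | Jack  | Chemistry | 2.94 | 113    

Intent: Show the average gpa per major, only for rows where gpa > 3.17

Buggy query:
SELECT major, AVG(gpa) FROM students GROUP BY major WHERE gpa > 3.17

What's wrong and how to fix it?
Bug: WHERE cannot follow GROUP BY

Fix: Place WHERE between FROM and GROUP BY

Corrected query:
SELECT major, AVG(gpa) FROM students WHERE gpa > 3.17 GROUP BY major

Result:
major     | AVG(gpa)
----------+---------
Chemistry | 3.646667
Physics   | 3.69    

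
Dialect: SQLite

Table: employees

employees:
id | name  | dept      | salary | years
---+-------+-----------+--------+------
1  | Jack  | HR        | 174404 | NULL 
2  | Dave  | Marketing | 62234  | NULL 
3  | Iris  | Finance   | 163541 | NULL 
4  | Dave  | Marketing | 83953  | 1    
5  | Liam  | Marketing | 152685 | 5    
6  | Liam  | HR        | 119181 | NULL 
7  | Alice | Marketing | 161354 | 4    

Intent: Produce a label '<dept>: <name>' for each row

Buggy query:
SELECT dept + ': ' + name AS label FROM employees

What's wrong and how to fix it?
Bug: SQLite uses || for string concatenation; + coerces text to numbers (yielding 0)

Fix: Use the || operator for string concatenation

Corrected query:
SELECT dept || ': ' || name AS label FROM employees

Result:
label           
----------------
HR: Jack        
Marketing: Dave 
Finance: Iris   
Marketing: Dave 
Marketing: Liam 
HR: Liam        
Marketing: Alice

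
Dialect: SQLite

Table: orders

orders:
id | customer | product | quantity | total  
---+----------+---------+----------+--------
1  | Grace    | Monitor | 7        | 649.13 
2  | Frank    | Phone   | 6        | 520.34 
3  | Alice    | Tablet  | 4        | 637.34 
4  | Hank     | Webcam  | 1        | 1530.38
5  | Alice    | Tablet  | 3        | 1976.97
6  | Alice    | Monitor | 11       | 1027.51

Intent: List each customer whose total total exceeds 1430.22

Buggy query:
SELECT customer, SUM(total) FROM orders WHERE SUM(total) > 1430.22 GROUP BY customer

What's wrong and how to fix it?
Bug: SUM(total) is an aggregate, but WHERE filters rows before aggregation

Fix: Use HAVING (which filters groups after aggregation) instead of WHERE

Corrected query:
SELECT customer, SUM(total) FROM orders GROUP BY customer HAVING SUM(total) > 1430.22

Result:
customer | SUM(total)
---------+-----------
Alice    | 3641.82   
Hank     | 1530.38   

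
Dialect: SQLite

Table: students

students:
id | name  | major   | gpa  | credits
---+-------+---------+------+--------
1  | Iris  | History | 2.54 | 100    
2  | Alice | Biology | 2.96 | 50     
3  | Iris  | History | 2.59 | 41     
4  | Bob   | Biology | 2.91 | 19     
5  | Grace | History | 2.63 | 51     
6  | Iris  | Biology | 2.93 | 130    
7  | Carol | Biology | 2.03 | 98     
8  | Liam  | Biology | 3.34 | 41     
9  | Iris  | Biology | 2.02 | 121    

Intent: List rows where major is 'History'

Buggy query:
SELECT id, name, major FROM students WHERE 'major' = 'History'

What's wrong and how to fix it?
Bug: 'major' in single quotes is a string literal, not the column; the comparison is literal-vs-literal and never true

Fix: Reference the column as major without single quotes

Corrected query:
SELECT id, name, major FROM students WHERE major = 'History'

Result:
id | name  | major  
---+-------+--------
1  | Iris  | History
3  | Iris  | History
5  | Grace | History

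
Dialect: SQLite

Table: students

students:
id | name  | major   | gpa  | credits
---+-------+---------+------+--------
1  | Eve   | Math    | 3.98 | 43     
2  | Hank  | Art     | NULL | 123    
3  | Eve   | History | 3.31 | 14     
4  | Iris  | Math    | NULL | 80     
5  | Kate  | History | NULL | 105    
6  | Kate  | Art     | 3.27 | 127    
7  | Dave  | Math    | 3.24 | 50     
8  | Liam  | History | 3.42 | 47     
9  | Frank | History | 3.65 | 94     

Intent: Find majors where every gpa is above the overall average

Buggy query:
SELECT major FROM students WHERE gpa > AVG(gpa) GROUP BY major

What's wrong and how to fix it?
Bug: WHERE evaluates per row before aggregation, so AVG() is unavailable

Fix: Compute the overall average in a scalar subquery and compare each group's MIN against it in HAVING

Corrected query:
SELECT major FROM students GROUP BY major HAVING MIN(gpa) > (SELECT AVG(gpa) FROM students)

Result:
(no rows)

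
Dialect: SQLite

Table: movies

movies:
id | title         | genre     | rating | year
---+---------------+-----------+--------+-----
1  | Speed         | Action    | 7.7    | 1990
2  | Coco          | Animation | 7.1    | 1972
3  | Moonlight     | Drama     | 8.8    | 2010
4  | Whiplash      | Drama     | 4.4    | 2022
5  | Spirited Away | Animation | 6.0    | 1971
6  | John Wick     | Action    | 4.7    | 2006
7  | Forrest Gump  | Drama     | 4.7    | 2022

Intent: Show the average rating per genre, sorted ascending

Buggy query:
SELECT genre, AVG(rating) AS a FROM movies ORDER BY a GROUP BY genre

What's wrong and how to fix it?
Bug: GROUP BY must precede ORDER BY

Fix: Reorder: SELECT … FROM … GROUP BY … ORDER BY …

Corrected query:
SELECT genre, AVG(rating) AS a FROM movies GROUP BY genre ORDER BY a

Result:
genre     | a       
----------+---------
Drama     | 5.966667
Action    | 6.2     
Animation | 6.55    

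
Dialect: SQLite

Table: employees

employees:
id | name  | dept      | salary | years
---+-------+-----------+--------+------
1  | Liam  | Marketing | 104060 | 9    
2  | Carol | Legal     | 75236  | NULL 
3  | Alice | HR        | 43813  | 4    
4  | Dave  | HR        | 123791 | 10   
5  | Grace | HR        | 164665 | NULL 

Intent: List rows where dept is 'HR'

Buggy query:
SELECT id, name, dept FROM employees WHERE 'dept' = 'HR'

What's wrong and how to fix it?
Bug: Single quotes denote string literals in SQL; the column name is being compared as a constant string

Fix: Reference the column as dept without single quotes

Corrected query:
SELECT id, name, dept FROM employees WHERE dept = 'HR'

Result:
id | name  | dept
---+-------+-----
3  | Alice | HR  
4  | Dave  | HR  
5  | Grace | HR  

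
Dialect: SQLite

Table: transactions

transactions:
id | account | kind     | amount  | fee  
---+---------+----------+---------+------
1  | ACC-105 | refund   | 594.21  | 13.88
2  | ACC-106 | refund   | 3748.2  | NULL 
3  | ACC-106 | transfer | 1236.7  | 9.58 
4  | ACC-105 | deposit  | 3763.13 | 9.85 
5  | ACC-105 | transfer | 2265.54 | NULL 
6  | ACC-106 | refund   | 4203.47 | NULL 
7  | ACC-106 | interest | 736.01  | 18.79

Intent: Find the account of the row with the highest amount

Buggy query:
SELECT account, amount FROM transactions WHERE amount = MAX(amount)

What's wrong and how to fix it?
Bug: MAX(amount) is an aggregate and cannot be used directly in WHERE

Fix: Wrap MAX in a scalar subquery so WHERE compares against a single value

Corrected query:
SELECT account, amount FROM transactions WHERE amount = (SELECT MAX(amount) FROM transactions)

Result:
account | amount 
--------+--------
ACC-106 | 4203.47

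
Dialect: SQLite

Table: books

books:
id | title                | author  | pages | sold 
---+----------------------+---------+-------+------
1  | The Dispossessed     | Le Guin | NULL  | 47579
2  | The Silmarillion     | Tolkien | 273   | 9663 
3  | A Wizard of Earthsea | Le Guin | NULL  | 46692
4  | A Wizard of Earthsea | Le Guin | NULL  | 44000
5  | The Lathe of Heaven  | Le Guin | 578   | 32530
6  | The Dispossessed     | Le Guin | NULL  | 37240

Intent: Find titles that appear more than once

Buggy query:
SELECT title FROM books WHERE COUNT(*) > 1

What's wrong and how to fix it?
Bug: COUNT(*) is an aggregate and cannot be used in WHERE

Fix: Group first, then use HAVING for the count condition

Corrected query:
SELECT title FROM books GROUP BY title HAVING COUNT(*) > 1

Result:
title               
--------------------
A Wizard of Earthsea
The Dispossessed    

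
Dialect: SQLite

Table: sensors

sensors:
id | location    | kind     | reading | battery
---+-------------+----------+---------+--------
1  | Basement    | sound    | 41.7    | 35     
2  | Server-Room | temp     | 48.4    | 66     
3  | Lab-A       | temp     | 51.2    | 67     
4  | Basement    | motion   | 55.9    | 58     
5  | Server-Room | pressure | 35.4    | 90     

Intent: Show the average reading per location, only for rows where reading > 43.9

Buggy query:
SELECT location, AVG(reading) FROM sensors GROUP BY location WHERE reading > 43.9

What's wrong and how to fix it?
Bug: WHERE cannot follow GROUP BY

Fix: Place WHERE between FROM and GROUP BY

Corrected query:
SELECT location, AVG(reading) FROM sensors WHERE reading > 43.9 GROUP BY location

Result:
location    | AVG(reading)
------------+-------------
Basement    | 55.9        
Lab-A       | 51.2        
Server-Room | 48.4        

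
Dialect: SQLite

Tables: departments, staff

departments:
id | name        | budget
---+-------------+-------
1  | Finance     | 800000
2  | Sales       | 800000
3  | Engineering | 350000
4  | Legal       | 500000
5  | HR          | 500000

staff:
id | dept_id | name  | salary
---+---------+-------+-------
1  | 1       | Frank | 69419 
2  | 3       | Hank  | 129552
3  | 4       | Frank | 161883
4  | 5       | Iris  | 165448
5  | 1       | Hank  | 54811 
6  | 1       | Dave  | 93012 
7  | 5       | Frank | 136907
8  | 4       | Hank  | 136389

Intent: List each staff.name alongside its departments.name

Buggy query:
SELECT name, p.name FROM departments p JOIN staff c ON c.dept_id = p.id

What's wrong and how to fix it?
Bug: 'name' exists in both joined tables, so the database can't tell which one is meant

Fix: Qualify the column with its table alias (c.name)

Corrected query:
SELECT c.name, p.name FROM departments p JOIN staff c ON c.dept_id = p.id

Result:
name  | name       
------+------------
Frank | Finance    
Hank  | Engineering
Frank | Legal      
Iris  | HR         
Hank  | Finance    
Dave  | Finance    
Frank | HR         
Hank  | Legal      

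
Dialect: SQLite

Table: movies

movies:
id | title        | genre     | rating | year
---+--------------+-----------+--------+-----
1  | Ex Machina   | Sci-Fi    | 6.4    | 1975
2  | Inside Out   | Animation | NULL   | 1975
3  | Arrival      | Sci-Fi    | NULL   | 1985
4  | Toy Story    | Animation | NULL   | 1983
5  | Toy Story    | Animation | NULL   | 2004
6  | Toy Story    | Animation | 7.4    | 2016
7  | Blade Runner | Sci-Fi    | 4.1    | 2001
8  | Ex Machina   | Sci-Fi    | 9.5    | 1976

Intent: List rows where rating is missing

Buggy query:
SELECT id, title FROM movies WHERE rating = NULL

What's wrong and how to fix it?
Bug: '= NULL' is always unknown in SQL three-valued logic, so no rows match

Fix: Use IS NULL to test for NULL

Corrected query:
SELECT id, title FROM movies WHERE rating IS NULL

Result:
id | title     
---+-----------
2  | Inside Out
3  | Arrival   
4  | Toy Story 
5  | Toy Story 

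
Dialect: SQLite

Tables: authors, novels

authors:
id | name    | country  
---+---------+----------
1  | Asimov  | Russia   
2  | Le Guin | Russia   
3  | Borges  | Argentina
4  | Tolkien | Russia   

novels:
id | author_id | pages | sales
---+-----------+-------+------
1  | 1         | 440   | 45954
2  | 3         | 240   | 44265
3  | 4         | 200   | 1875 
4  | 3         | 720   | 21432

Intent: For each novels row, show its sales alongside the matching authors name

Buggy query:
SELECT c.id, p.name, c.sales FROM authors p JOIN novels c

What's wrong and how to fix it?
Bug: Missing join condition: each novels row is matched to all authors rows instead of just its own

Fix: Specify the join condition linking the foreign key to the parent id

Corrected query:
SELECT c.id, p.name, c.sales FROM authors p JOIN novels c ON c.author_id = p.id

Result:
id | name    | sales
---+---------+------
1  | Asimov  | 45954
2  | Borges  | 44265
3  | Tolkien | 1875 
4  | Borges  | 21432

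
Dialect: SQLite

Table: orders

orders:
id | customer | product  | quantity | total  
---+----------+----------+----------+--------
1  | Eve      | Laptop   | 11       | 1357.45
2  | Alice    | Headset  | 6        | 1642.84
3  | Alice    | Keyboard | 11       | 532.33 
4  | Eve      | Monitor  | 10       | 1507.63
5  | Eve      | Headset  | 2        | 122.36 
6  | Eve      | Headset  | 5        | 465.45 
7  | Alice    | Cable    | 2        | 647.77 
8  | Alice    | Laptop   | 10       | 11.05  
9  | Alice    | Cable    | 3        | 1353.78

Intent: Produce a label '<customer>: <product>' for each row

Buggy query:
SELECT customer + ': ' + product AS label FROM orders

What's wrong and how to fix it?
Bug: SQLite uses || for string concatenation; + coerces text to numbers (yielding 0)

Fix: Replace + with || to concatenate text

Corrected query:
SELECT customer || ': ' || product AS label FROM orders

Result:
label          
---------------
Eve: Laptop    
Alice: Headset 
Alice: Keyboard
Eve: Monitor   
Eve: Headset   
Eve: Headset   
Alice: Cable   
Alice: Laptop  
Alice: Cable   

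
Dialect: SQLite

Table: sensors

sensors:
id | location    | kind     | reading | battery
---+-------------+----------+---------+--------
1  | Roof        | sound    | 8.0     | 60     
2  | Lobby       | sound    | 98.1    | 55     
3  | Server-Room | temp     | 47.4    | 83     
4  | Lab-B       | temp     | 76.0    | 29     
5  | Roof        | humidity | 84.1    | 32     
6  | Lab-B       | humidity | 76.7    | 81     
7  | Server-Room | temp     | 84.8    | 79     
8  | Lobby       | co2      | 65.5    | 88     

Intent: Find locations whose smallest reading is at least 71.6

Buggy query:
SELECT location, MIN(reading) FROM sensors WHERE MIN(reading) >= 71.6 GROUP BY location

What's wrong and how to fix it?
Bug: Aggregates like MIN are computed per group after WHERE runs

Fix: Use HAVING for the per-group MIN condition

Corrected query:
SELECT location, MIN(reading) FROM sensors GROUP BY location HAVING MIN(reading) >= 71.6

Result:
location | MIN(reading)
---------+-------------
Lab-B    | 76          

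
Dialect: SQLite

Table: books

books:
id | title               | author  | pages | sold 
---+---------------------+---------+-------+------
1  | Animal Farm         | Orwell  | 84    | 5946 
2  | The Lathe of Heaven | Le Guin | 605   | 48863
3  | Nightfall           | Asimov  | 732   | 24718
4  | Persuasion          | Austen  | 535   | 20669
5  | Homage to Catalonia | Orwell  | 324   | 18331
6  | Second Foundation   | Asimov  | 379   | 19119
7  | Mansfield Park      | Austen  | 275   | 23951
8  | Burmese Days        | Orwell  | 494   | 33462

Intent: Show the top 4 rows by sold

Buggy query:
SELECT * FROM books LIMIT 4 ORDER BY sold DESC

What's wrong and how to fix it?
Bug: ORDER BY cannot follow LIMIT; LIMIT is the final clause

Fix: Sort with ORDER BY, then apply LIMIT

Corrected query:
SELECT * FROM books ORDER BY sold DESC LIMIT 4

Result:
id | title               | author  | pages | sold 
---+---------------------+---------+-------+------
2  | The Lathe of Heaven | Le Guin | 605   | 48863
8  | Burmese Days        | Orwell  | 494   | 33462
3  | Nightfall           | Asimov  | 732   | 24718
7  | Mansfield Park      | Austen  | 275   | 23951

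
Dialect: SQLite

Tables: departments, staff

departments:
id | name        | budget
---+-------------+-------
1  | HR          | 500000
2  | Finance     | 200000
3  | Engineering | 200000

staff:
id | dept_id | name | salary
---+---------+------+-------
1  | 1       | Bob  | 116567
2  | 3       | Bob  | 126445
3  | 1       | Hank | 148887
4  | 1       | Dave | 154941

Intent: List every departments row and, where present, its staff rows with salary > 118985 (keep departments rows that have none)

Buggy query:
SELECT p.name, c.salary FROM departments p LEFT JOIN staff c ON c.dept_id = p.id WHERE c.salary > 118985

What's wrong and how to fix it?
Bug: A WHERE condition on the right-hand table after LEFT JOIN drops unmatched parents

Fix: Move the right-table condition into the ON clause so unmatched parents are kept

Corrected query:
SELECT p.name, c.salary FROM departments p LEFT JOIN staff c ON c.dept_id = p.id AND c.salary > 118985

Result:
name        | salary
------------+-------
HR          | 148887
HR          | 154941
Finance     | NULL  
Engineering | 126445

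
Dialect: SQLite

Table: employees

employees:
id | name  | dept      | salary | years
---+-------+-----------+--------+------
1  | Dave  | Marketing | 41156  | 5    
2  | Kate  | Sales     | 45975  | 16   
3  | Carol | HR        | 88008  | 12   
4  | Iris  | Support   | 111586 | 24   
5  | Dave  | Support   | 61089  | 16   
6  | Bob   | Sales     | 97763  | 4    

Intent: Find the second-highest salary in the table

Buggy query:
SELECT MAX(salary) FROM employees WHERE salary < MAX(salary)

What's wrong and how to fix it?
Bug: The inner MAX is an aggregate inside WHERE, which is not allowed

Fix: Put the inner MAX in a scalar subquery

Corrected query:
SELECT MAX(salary) FROM employees WHERE salary < (SELECT MAX(salary) FROM employees)

Result:
MAX(salary)
-----------
97763      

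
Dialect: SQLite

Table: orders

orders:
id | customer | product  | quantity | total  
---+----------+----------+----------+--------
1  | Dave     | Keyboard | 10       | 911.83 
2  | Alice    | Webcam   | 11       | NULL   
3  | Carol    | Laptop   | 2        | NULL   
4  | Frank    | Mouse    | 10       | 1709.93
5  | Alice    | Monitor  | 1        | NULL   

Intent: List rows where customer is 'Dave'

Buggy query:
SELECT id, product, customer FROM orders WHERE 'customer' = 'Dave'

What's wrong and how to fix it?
Bug: Single quotes denote string literals in SQL; the column name is being compared as a constant string

Fix: Remove the quotes around the column name (or use double quotes for an identifier)

Corrected query:
SELECT id, product, customer FROM orders WHERE customer = 'Dave'

Result:
id | product  | customer
---+----------+---------
1  | Keyboard | Dave    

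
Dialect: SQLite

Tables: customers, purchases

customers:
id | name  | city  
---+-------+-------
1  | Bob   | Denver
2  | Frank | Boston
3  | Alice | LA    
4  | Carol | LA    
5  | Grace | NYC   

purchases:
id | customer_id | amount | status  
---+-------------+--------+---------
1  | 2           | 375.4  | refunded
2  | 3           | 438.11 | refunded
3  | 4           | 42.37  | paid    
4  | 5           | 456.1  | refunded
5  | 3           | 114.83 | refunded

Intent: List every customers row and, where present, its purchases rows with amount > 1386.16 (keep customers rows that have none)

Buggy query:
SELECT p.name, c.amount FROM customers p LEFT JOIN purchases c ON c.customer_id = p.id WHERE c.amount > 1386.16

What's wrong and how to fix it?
Bug: A WHERE condition on the right-hand table after LEFT JOIN drops unmatched parents

Fix: Move the right-table condition into the ON clause so unmatched parents are kept

Corrected query:
SELECT p.name, c.amount FROM customers p LEFT JOIN purchases c ON c.customer_id = p.id AND c.amount > 1386.16

Result:
name  | amount
------+-------
Bob   | NULL  
Frank | NULL  
Alice | NULL  
Carol | NULL  
Grace | NULL  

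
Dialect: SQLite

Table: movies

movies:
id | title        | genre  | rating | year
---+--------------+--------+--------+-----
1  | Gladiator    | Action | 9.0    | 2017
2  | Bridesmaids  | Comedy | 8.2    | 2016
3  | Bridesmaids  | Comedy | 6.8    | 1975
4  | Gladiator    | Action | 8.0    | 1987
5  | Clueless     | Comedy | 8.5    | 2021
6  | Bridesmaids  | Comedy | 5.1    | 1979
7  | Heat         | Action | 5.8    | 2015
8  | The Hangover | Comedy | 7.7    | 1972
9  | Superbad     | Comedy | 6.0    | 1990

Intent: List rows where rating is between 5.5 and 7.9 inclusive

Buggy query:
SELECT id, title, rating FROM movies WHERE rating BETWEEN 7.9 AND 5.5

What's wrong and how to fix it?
Bug: The bounds are reversed; BETWEEN a AND b requires a <= b to match anything

Fix: Swap the bounds so the smaller value comes first

Corrected query:
SELECT id, title, rating FROM movies WHERE rating BETWEEN 5.5 AND 7.9

Result:
id | title        | rating
---+--------------+-------
3  | Bridesmaids  | 6.8   
7  | Heat         | 5.8   
8  | The Hangover | 7.7   
9  | Superbad     | 6     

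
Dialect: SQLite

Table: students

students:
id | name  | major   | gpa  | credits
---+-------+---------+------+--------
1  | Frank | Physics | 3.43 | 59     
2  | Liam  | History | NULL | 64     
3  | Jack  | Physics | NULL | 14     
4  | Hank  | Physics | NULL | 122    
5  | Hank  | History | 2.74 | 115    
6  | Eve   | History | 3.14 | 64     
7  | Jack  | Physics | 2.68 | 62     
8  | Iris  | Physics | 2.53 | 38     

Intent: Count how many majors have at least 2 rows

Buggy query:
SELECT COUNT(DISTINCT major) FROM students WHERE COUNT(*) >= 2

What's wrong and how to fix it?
Bug: COUNT(*) cannot appear in WHERE; the per-group count doesn't exist yet

Fix: Use a subquery that GROUPs and filters with HAVING, then count its rows

Corrected query:
SELECT COUNT(*) FROM (SELECT major FROM students GROUP BY major HAVING COUNT(*) >= 2)

Result:
COUNT(*)
--------
2       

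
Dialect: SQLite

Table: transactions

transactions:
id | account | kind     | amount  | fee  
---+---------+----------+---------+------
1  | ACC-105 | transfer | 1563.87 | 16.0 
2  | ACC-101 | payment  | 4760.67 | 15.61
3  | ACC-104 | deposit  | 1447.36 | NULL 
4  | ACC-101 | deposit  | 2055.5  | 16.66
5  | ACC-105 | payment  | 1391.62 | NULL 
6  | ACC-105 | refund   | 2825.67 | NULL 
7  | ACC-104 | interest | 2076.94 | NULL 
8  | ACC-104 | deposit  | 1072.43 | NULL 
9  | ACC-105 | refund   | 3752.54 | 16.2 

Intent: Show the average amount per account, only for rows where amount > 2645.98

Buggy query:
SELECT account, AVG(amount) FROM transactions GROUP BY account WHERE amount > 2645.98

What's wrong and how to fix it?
Bug: WHERE cannot follow GROUP BY

Fix: Place WHERE between FROM and GROUP BY

Corrected query:
SELECT account, AVG(amount) FROM transactions WHERE amount > 2645.98 GROUP BY account

Result:
account | AVG(amount)
--------+------------
ACC-101 | 4760.67    
ACC-105 | 3289.105   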